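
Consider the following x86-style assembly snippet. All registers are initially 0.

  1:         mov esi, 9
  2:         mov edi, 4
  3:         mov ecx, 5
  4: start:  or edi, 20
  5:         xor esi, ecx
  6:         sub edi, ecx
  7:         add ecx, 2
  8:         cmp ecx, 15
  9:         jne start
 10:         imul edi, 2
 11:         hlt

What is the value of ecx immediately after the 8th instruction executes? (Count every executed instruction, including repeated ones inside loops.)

7

esi=9
edi=4
ecx=5
edi=4|20=20
esi=9^5=12
edi=20-5=15
ecx=5+2=7
cmp ecx, 15  (cmp 7,15)
After step 8: ecx = 7.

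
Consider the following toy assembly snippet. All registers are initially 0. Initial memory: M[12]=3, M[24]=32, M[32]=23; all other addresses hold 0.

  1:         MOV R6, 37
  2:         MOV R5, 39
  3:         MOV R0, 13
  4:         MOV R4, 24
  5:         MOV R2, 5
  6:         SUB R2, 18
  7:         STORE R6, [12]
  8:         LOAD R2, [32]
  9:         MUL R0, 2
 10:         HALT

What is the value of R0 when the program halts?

26

R6=37
R5=39
R0=13
R4=24
R2=5
R2=5-18=-13
STORE R6, [12] → M[12]=37
R2=M[32]=23
R0=13*2=26
halt.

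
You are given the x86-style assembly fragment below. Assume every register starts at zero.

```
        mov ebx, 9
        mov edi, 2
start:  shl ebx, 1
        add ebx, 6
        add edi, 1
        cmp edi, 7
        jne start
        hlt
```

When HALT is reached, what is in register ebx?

ebx=9
edi=2
ebx=9<<1=18
ebx=18+6=24
edi=2+1=3
cmp edi, 7  (cmp 3,7)
jne start: taken
ebx=24<<1=48
ebx=48+6=54
edi=3+1=4
cmp edi, 7  (cmp 4,7)
jne start: taken
ebx=54<<1=108
ebx=108+6=114
edi=4+1=5
cmp edi, 7  (cmp 5,7)
jne start: taken
ebx=114<<1=228
ebx=228+6=234
edi=5+1=6
cmp edi, 7  (cmp 6,7)
jne start: taken
ebx=234<<1=468
ebx=468+6=474
edi=6+1=7
cmp edi, 7  (cmp 7,7)
jne start: not taken
halt.

474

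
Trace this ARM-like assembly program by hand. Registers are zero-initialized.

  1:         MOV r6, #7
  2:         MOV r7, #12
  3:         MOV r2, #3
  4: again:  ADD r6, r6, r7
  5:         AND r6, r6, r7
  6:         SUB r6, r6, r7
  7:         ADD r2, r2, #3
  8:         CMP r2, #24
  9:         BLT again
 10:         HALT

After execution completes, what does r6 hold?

r6=7
r7=12
r2=3
r6=7+12=19
r6=19&12=0
r6=0-12=-12
r2=3+3=6
CMP r2, #24  (cmp 6,24)
BLT again: taken
r6=(-12)+12=0
r6=0&12=0
r6=0-12=-12
r2=6+3=9
CMP r2, #24  (cmp 9,24)
BLT again: taken
r6=(-12)+12=0
r6=0&12=0
r6=0-12=-12
r2=9+3=12
CMP r2, #24  (cmp 12,24)
BLT again: taken
r6=(-12)+12=0
r6=0&12=0
r6=0-12=-12
r2=12+3=15
CMP r2, #24  (cmp 15,24)
BLT again: taken
r6=(-12)+12=0
r6=0&12=0
r6=0-12=-12
r2=15+3=18
CMP r2, #24  (cmp 18,24)
BLT again: taken
r6=(-12)+12=0
r6=0&12=0
r6=0-12=-12
r2=18+3=21
CMP r2, #24  (cmp 21,24)
BLT again: taken
r6=(-12)+12=0
r6=0&12=0
r6=0-12=-12
r2=21+3=24
CMP r2, #24  (cmp 24,24)
BLT again: not taken
halt.

-12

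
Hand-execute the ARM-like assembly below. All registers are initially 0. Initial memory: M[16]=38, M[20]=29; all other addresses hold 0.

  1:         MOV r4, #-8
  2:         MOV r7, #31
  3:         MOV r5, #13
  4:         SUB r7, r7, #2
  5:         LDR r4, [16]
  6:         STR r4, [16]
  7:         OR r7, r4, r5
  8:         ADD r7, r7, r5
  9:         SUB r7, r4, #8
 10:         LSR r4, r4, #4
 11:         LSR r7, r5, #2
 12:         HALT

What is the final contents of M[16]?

MOV r4, #-8 → r4=-8
MOV r7, #31 → r7=31
MOV r5, #13 → r5=13
SUB r7, r7, #2 → r7=31-2=29
LDR r4, [16] → r4=M[16]=38
STR r4, [16] → M[16]=38
OR r7, r4, r5 → r7=38|13=47
ADD r7, r7, r5 → r7=47+13=60
SUB r7, r4, #8 → r7=38-8=30
LSR r4, r4, #4 → r4=38>>4=2
LSR r7, r5, #2 → r7=13>>2=3
halt.

38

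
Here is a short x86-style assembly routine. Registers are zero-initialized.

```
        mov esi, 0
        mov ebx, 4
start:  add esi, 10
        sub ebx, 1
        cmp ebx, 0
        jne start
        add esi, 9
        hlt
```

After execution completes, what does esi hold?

49

after mov esi, 0: esi=0
after mov ebx, 4: ebx=4
after add esi, 10: esi=0+10=10
after sub ebx, 1: ebx=4-1=3
cmp ebx, 0  (cmp 3,0)
jne start: taken
after add esi, 10: esi=10+10=20
after sub ebx, 1: ebx=3-1=2
cmp ebx, 0  (cmp 2,0)
jne start: taken
after add esi, 10: esi=20+10=30
after sub ebx, 1: ebx=2-1=1
cmp ebx, 0  (cmp 1,0)
jne start: taken
after add esi, 10: esi=30+10=40
after sub ebx, 1: ebx=1-1=0
cmp ebx, 0  (cmp 0,0)
jne start: not taken
after add esi, 9: esi=40+9=49
halt.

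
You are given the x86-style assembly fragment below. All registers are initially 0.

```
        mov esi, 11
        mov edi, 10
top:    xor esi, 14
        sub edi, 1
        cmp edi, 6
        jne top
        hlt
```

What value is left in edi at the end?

mov esi, 11 → esi=11
mov edi, 10 → edi=10
xor esi, 14 → esi=11^14=5
sub edi, 1 → edi=10-1=9
cmp edi, 6  (cmp 9,6)
jne top: taken
xor esi, 14 → esi=5^14=11
sub edi, 1 → edi=9-1=8
cmp edi, 6  (cmp 8,6)
jne top: taken
xor esi, 14 → esi=11^14=5
sub edi, 1 → edi=8-1=7
cmp edi, 6  (cmp 7,6)
jne top: taken
xor esi, 14 → esi=5^14=11
sub edi, 1 → edi=7-1=6
cmp edi, 6  (cmp 6,6)
jne top: not taken
halt.

6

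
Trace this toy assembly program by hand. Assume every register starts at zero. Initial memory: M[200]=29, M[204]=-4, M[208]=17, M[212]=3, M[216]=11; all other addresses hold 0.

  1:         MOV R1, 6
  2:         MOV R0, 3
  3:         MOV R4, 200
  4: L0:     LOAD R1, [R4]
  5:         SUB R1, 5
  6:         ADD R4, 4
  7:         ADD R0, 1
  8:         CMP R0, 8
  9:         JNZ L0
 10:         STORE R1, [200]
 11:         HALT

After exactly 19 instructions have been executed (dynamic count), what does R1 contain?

R1=6
R0=3
R4=200
R1=M[200]=29
R1=29-5=24
R4=200+4=204
R0=3+1=4
CMP R0, 8  (cmp 4,8)
JNZ L0: taken
R1=M[204]=-4
R1=(-4)-5=-9
R4=204+4=208
R0=4+1=5
CMP R0, 8  (cmp 5,8)
JNZ L0: taken
R1=M[208]=17
R1=17-5=12
R4=208+4=212
R0=5+1=6
After step 19: R1 = 12.

12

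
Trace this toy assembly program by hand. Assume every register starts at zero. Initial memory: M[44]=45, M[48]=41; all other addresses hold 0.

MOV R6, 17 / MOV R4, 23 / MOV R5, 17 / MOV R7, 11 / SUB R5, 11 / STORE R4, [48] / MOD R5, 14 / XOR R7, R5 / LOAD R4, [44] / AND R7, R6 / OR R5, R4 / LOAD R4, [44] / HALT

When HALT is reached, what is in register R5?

47

MOV R6, 17 → R6=17
MOV R4, 23 → R4=23
MOV R5, 17 → R5=17
MOV R7, 11 → R7=11
SUB R5, 11 → R5=17-11=6
STORE R4, [48] → M[48]=23
MOD R5, 14 → R5=6%14=6
XOR R7, R5 → R7=11^6=13
LOAD R4, [44] → R4=M[44]=45
AND R7, R6 → R7=13&17=1
OR R5, R4 → R5=6|45=47
LOAD R4, [44] → R4=M[44]=45
halt.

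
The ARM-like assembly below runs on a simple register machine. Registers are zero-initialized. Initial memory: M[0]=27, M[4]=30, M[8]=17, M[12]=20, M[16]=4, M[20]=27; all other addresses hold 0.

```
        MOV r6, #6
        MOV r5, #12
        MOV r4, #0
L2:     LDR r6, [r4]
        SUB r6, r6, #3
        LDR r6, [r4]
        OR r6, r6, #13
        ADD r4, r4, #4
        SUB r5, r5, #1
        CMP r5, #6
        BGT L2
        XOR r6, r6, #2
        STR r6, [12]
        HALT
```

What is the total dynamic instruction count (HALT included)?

54

after MOV r6, #6: r6=6
after MOV r5, #12: r5=12
after MOV r4, #0: r4=0
after LDR r6, [r4]: r6=M[0]=27
after SUB r6, r6, #3: r6=27-3=24
after LDR r6, [r4]: r6=M[0]=27
after OR r6, r6, #13: r6=27|13=31
after ADD r4, r4, #4: r4=0+4=4
after SUB r5, r5, #1: r5=12-1=11
CMP r5, #6  (cmp 11,6)
BGT L2: taken
after LDR r6, [r4]: r6=M[4]=30
after SUB r6, r6, #3: r6=30-3=27
after LDR r6, [r4]: r6=M[4]=30
after OR r6, r6, #13: r6=30|13=31
after ADD r4, r4, #4: r4=4+4=8
after SUB r5, r5, #1: r5=11-1=10
CMP r5, #6  (cmp 10,6)
BGT L2: taken
after LDR r6, [r4]: r6=M[8]=17
after SUB r6, r6, #3: r6=17-3=14
after LDR r6, [r4]: r6=M[8]=17
after OR r6, r6, #13: r6=17|13=29
after ADD r4, r4, #4: r4=8+4=12
after SUB r5, r5, #1: r5=10-1=9
CMP r5, #6  (cmp 9,6)
BGT L2: taken
after LDR r6, [r4]: r6=M[12]=20
after SUB r6, r6, #3: r6=20-3=17
after LDR r6, [r4]: r6=M[12]=20
after OR r6, r6, #13: r6=20|13=29
after ADD r4, r4, #4: r4=12+4=16
after SUB r5, r5, #1: r5=9-1=8
CMP r5, #6  (cmp 8,6)
BGT L2: taken
after LDR r6, [r4]: r6=M[16]=4
after SUB r6, r6, #3: r6=4-3=1
after LDR r6, [r4]: r6=M[16]=4
after OR r6, r6, #13: r6=4|13=13
after ADD r4, r4, #4: r4=16+4=20
after SUB r5, r5, #1: r5=8-1=7
CMP r5, #6  (cmp 7,6)
BGT L2: taken
after LDR r6, [r4]: r6=M[20]=27
after SUB r6, r6, #3: r6=27-3=24
after LDR r6, [r4]: r6=M[20]=27
after OR r6, r6, #13: r6=27|13=31
after ADD r4, r4, #4: r4=20+4=24
after SUB r5, r5, #1: r5=7-1=6
CMP r5, #6  (cmp 6,6)
BGT L2: not taken
after XOR r6, r6, #2: r6=31^2=29
STR r6, [12] → M[12]=29
halt.
Total executed instructions: 54.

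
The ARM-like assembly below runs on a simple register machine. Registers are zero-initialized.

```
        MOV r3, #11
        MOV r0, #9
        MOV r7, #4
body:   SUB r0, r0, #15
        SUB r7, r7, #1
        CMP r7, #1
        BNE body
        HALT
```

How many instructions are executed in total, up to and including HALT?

16

after MOV r3, #11: r3=11
after MOV r0, #9: r0=9
after MOV r7, #4: r7=4
after SUB r0, r0, #15: r0=9-15=-6
after SUB r7, r7, #1: r7=4-1=3
CMP r7, #1  (cmp 3,1)
BNE body: taken
after SUB r0, r0, #15: r0=(-6)-15=-21
after SUB r7, r7, #1: r7=3-1=2
CMP r7, #1  (cmp 2,1)
BNE body: taken
after SUB r0, r0, #15: r0=(-21)-15=-36
after SUB r7, r7, #1: r7=2-1=1
CMP r7, #1  (cmp 1,1)
BNE body: not taken
halt.
Total executed instructions: 16.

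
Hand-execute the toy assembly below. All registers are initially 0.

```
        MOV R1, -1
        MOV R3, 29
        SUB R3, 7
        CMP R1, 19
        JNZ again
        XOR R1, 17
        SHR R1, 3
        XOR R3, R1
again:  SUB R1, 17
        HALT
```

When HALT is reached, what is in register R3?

22

MOV R1, -1 → R1=-1
MOV R3, 29 → R3=29
SUB R3, 7 → R3=29-7=22
CMP R1, 19  (cmp -1,19)
JNZ again: taken
SUB R1, 17 → R1=(-1)-17=-18
halt.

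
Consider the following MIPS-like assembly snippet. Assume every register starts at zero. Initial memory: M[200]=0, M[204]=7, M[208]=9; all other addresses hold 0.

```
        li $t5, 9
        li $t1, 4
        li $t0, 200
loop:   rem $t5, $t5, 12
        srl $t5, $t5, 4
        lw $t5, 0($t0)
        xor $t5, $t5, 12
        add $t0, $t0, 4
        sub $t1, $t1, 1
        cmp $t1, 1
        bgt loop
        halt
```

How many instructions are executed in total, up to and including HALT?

28

$t5=9
$t1=4
$t0=200
$t5=9%12=9
$t5=9>>4=0
$t5=M[200]=0
$t5=0^12=12
$t0=200+4=204
$t1=4-1=3
cmp $t1, 1  (cmp 3,1)
bgt loop: taken
$t5=12%12=0
$t5=0>>4=0
$t5=M[204]=7
$t5=7^12=11
$t0=204+4=208
$t1=3-1=2
cmp $t1, 1  (cmp 2,1)
bgt loop: taken
$t5=11%12=11
$t5=11>>4=0
$t5=M[208]=9
$t5=9^12=5
$t0=208+4=212
$t1=2-1=1
cmp $t1, 1  (cmp 1,1)
bgt loop: not taken
halt.
Total executed instructions: 28.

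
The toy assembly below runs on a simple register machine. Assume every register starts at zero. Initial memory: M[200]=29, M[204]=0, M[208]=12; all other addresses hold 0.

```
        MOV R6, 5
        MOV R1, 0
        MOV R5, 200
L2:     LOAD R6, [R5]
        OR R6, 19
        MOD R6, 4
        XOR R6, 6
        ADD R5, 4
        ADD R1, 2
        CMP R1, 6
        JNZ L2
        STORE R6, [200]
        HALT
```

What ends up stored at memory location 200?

5

after MOV R6, 5: R6=5
after MOV R1, 0: R1=0
after MOV R5, 200: R5=200
after LOAD R6, [R5]: R6=M[200]=29
after OR R6, 19: R6=29|19=31
after MOD R6, 4: R6=31%4=3
after XOR R6, 6: R6=3^6=5
after ADD R5, 4: R5=200+4=204
after ADD R1, 2: R1=0+2=2
CMP R1, 6  (cmp 2,6)
JNZ L2: taken
after LOAD R6, [R5]: R6=M[204]=0
after OR R6, 19: R6=0|19=19
after MOD R6, 4: R6=19%4=3
after XOR R6, 6: R6=3^6=5
after ADD R5, 4: R5=204+4=208
after ADD R1, 2: R1=2+2=4
CMP R1, 6  (cmp 4,6)
JNZ L2: taken
after LOAD R6, [R5]: R6=M[208]=12
after OR R6, 19: R6=12|19=31
after MOD R6, 4: R6=31%4=3
after XOR R6, 6: R6=3^6=5
after ADD R5, 4: R5=208+4=212
after ADD R1, 2: R1=4+2=6
CMP R1, 6  (cmp 6,6)
JNZ L2: not taken
STORE R6, [200] → M[200]=5
halt.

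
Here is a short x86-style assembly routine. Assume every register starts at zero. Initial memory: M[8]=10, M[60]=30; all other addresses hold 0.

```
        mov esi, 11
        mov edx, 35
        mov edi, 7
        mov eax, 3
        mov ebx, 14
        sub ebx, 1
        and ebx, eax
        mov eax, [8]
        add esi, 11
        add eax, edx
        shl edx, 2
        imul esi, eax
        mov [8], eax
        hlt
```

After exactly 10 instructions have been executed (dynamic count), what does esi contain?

after mov esi, 11: esi=11
after mov edx, 35: edx=35
after mov edi, 7: edi=7
after mov eax, 3: eax=3
after mov ebx, 14: ebx=14
after sub ebx, 1: ebx=14-1=13
after and ebx, eax: ebx=13&3=1
after mov eax, [8]: eax=M[8]=10
after add esi, 11: esi=11+11=22
after add eax, edx: eax=10+35=45
After step 10: esi = 22.

22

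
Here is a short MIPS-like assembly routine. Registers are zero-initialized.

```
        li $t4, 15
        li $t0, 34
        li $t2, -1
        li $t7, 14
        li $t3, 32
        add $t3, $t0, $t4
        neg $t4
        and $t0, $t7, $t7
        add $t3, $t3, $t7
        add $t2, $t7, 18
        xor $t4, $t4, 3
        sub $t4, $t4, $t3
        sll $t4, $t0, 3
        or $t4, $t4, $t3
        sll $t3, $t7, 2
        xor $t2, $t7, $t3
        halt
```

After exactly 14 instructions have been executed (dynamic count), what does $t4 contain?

$t4=15
$t0=34
$t2=-1
$t7=14
$t3=32
$t3=34+15=49
$t4=-(15)=-15
$t0=14&14=14
$t3=49+14=63
$t2=14+18=32
$t4=(-15)^3=-14
$t4=(-14)-63=-77
$t4=14<<3=112
$t4=112|63=127
After step 14: $t4 = 127.

127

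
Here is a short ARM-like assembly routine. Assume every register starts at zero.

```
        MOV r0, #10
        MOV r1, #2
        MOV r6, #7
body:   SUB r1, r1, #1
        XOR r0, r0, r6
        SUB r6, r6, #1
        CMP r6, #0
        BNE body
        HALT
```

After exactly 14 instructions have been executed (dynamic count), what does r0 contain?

r0=10
r1=2
r6=7
r1=2-1=1
r0=10^7=13
r6=7-1=6
CMP r6, #0  (cmp 6,0)
BNE body: taken
r1=1-1=0
r0=13^6=11
r6=6-1=5
CMP r6, #0  (cmp 5,0)
BNE body: taken
r1=0-1=-1
After step 14: r0 = 11.

11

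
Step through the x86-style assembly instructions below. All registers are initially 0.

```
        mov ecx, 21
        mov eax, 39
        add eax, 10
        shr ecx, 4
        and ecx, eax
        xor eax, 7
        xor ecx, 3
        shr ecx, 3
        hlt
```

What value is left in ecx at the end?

0

after mov ecx, 21: ecx=21
after mov eax, 39: eax=39
after add eax, 10: eax=39+10=49
after shr ecx, 4: ecx=21>>4=1
after and ecx, eax: ecx=1&49=1
after xor eax, 7: eax=49^7=54
after xor ecx, 3: ecx=1^3=2
after shr ecx, 3: ecx=2>>3=0
halt.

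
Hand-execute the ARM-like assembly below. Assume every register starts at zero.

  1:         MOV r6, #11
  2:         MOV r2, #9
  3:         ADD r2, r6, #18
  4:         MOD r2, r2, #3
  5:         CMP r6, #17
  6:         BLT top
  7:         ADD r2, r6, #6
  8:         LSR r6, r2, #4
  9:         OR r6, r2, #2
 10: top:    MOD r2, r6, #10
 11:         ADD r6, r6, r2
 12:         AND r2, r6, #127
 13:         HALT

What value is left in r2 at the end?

after MOV r6, #11: r6=11
after MOV r2, #9: r2=9
after ADD r2, r6, #18: r2=11+18=29
after MOD r2, r2, #3: r2=29%3=2
CMP r6, #17  (cmp 11,17)
BLT top: taken
after MOD r2, r6, #10: r2=11%10=1
after ADD r6, r6, r2: r6=11+1=12
after AND r2, r6, #127: r2=12&127=12
halt.

12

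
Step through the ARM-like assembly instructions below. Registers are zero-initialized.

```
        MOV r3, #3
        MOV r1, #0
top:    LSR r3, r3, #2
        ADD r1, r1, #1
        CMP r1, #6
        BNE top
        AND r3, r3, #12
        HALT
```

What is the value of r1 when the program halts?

after MOV r3, #3: r3=3
after MOV r1, #0: r1=0
after LSR r3, r3, #2: r3=3>>2=0
after ADD r1, r1, #1: r1=0+1=1
CMP r1, #6  (cmp 1,6)
BNE top: taken
after LSR r3, r3, #2: r3=0>>2=0
after ADD r1, r1, #1: r1=1+1=2
CMP r1, #6  (cmp 2,6)
BNE top: taken
after LSR r3, r3, #2: r3=0>>2=0
after ADD r1, r1, #1: r1=2+1=3
CMP r1, #6  (cmp 3,6)
BNE top: taken
after LSR r3, r3, #2: r3=0>>2=0
after ADD r1, r1, #1: r1=3+1=4
CMP r1, #6  (cmp 4,6)
BNE top: taken
after LSR r3, r3, #2: r3=0>>2=0
after ADD r1, r1, #1: r1=4+1=5
CMP r1, #6  (cmp 5,6)
BNE top: taken
after LSR r3, r3, #2: r3=0>>2=0
after ADD r1, r1, #1: r1=5+1=6
CMP r1, #6  (cmp 6,6)
BNE top: not taken
after AND r3, r3, #12: r3=0&12=0
halt.

6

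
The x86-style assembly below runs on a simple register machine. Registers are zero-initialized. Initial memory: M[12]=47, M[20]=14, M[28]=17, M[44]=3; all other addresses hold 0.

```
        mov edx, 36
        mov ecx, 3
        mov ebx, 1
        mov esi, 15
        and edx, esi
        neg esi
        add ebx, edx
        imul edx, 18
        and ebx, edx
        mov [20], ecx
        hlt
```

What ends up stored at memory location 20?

3

edx=36
ecx=3
ebx=1
esi=15
edx=36&15=4
esi=-(15)=-15
ebx=1+4=5
edx=4*18=72
ebx=5&72=0
mov [20], ecx → M[20]=3
halt.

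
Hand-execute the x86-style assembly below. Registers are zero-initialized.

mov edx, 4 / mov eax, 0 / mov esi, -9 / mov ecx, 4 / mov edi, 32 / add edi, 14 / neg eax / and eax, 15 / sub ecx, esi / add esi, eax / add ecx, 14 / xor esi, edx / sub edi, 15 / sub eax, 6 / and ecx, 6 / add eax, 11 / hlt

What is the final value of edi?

31

after mov edx, 4: edx=4
after mov eax, 0: eax=0
after mov esi, -9: esi=-9
after mov ecx, 4: ecx=4
after mov edi, 32: edi=32
after add edi, 14: edi=32+14=46
after neg eax: eax=-(0)=0
after and eax, 15: eax=0&15=0
after sub ecx, esi: ecx=4-(-9)=13
after add esi, eax: esi=(-9)+0=-9
after add ecx, 14: ecx=13+14=27
after xor esi, edx: esi=(-9)^4=-13
after sub edi, 15: edi=46-15=31
after sub eax, 6: eax=0-6=-6
after and ecx, 6: ecx=27&6=2
after add eax, 11: eax=(-6)+11=5
halt.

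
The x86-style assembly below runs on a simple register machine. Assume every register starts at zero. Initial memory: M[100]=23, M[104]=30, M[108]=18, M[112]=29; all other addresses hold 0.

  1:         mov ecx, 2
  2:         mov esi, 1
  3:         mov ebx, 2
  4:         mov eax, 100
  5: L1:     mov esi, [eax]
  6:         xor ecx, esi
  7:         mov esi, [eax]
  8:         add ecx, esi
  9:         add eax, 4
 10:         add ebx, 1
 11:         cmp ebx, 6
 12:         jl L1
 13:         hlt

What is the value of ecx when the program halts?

mov ecx, 2 → ecx=2
mov esi, 1 → esi=1
mov ebx, 2 → ebx=2
mov eax, 100 → eax=100
mov esi, [eax] → esi=M[100]=23
xor ecx, esi → ecx=2^23=21
mov esi, [eax] → esi=M[100]=23
add ecx, esi → ecx=21+23=44
add eax, 4 → eax=100+4=104
add ebx, 1 → ebx=2+1=3
cmp ebx, 6  (cmp 3,6)
jl L1: taken
mov esi, [eax] → esi=M[104]=30
xor ecx, esi → ecx=44^30=50
mov esi, [eax] → esi=M[104]=30
add ecx, esi → ecx=50+30=80
add eax, 4 → eax=104+4=108
add ebx, 1 → ebx=3+1=4
cmp ebx, 6  (cmp 4,6)
jl L1: taken
mov esi, [eax] → esi=M[108]=18
xor ecx, esi → ecx=80^18=66
mov esi, [eax] → esi=M[108]=18
add ecx, esi → ecx=66+18=84
add eax, 4 → eax=108+4=112
add ebx, 1 → ebx=4+1=5
cmp ebx, 6  (cmp 5,6)
jl L1: taken
mov esi, [eax] → esi=M[112]=29
xor ecx, esi → ecx=84^29=73
mov esi, [eax] → esi=M[112]=29
add ecx, esi → ecx=73+29=102
add eax, 4 → eax=112+4=116
add ebx, 1 → ebx=5+1=6
cmp ebx, 6  (cmp 6,6)
jl L1: not taken
halt.

102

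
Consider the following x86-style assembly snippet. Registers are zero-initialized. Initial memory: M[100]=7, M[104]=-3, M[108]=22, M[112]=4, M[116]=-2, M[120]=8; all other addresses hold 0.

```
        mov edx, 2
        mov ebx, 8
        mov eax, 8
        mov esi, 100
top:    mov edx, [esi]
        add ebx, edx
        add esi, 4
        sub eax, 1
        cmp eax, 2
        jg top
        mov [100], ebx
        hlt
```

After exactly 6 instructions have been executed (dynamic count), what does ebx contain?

edx=2
ebx=8
eax=8
esi=100
edx=M[100]=7
ebx=8+7=15
After step 6: ebx = 15.

15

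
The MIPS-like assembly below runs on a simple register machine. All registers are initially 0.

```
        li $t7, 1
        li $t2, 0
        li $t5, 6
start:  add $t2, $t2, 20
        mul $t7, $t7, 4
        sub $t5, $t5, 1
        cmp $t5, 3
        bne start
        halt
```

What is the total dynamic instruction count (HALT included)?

19

after li $t7, 1: $t7=1
after li $t2, 0: $t2=0
after li $t5, 6: $t5=6
after add $t2, $t2, 20: $t2=0+20=20
after mul $t7, $t7, 4: $t7=1*4=4
after sub $t5, $t5, 1: $t5=6-1=5
cmp $t5, 3  (cmp 5,3)
bne start: taken
after add $t2, $t2, 20: $t2=20+20=40
after mul $t7, $t7, 4: $t7=4*4=16
after sub $t5, $t5, 1: $t5=5-1=4
cmp $t5, 3  (cmp 4,3)
bne start: taken
after add $t2, $t2, 20: $t2=40+20=60
after mul $t7, $t7, 4: $t7=16*4=64
after sub $t5, $t5, 1: $t5=4-1=3
cmp $t5, 3  (cmp 3,3)
bne start: not taken
halt.
Total executed instructions: 19.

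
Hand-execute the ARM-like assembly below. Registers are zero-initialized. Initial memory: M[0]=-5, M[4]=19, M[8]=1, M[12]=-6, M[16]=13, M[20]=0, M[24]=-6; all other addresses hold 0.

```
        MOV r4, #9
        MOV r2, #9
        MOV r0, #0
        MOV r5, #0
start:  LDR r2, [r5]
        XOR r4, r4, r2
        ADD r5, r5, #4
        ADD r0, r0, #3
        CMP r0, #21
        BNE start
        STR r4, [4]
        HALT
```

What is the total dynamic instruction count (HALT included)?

48

MOV r4, #9 → r4=9
MOV r2, #9 → r2=9
MOV r0, #0 → r0=0
MOV r5, #0 → r5=0
LDR r2, [r5] → r2=M[0]=-5
XOR r4, r4, r2 → r4=9^(-5)=-14
ADD r5, r5, #4 → r5=0+4=4
ADD r0, r0, #3 → r0=0+3=3
CMP r0, #21  (cmp 3,21)
BNE start: taken
LDR r2, [r5] → r2=M[4]=19
XOR r4, r4, r2 → r4=(-14)^19=-31
ADD r5, r5, #4 → r5=4+4=8
ADD r0, r0, #3 → r0=3+3=6
CMP r0, #21  (cmp 6,21)
BNE start: taken
LDR r2, [r5] → r2=M[8]=1
XOR r4, r4, r2 → r4=(-31)^1=-32
ADD r5, r5, #4 → r5=8+4=12
ADD r0, r0, #3 → r0=6+3=9
CMP r0, #21  (cmp 9,21)
BNE start: taken
LDR r2, [r5] → r2=M[12]=-6
XOR r4, r4, r2 → r4=(-32)^(-6)=26
ADD r5, r5, #4 → r5=12+4=16
ADD r0, r0, #3 → r0=9+3=12
CMP r0, #21  (cmp 12,21)
BNE start: taken
LDR r2, [r5] → r2=M[16]=13
XOR r4, r4, r2 → r4=26^13=23
ADD r5, r5, #4 → r5=16+4=20
ADD r0, r0, #3 → r0=12+3=15
CMP r0, #21  (cmp 15,21)
BNE start: taken
LDR r2, [r5] → r2=M[20]=0
XOR r4, r4, r2 → r4=23^0=23
ADD r5, r5, #4 → r5=20+4=24
ADD r0, r0, #3 → r0=15+3=18
CMP r0, #21  (cmp 18,21)
BNE start: taken
LDR r2, [r5] → r2=M[24]=-6
XOR r4, r4, r2 → r4=23^(-6)=-19
ADD r5, r5, #4 → r5=24+4=28
ADD r0, r0, #3 → r0=18+3=21
CMP r0, #21  (cmp 21,21)
BNE start: not taken
STR r4, [4] → M[4]=-19
halt.
Total executed instructions: 48.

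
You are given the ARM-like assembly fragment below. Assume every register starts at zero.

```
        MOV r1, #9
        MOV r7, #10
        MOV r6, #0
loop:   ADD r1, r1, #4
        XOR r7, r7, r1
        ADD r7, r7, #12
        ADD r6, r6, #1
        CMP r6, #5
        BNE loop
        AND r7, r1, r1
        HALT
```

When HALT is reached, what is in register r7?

after MOV r1, #9: r1=9
after MOV r7, #10: r7=10
after MOV r6, #0: r6=0
after ADD r1, r1, #4: r1=9+4=13
after XOR r7, r7, r1: r7=10^13=7
after ADD r7, r7, #12: r7=7+12=19
after ADD r6, r6, #1: r6=0+1=1
CMP r6, #5  (cmp 1,5)
BNE loop: taken
after ADD r1, r1, #4: r1=13+4=17
after XOR r7, r7, r1: r7=19^17=2
after ADD r7, r7, #12: r7=2+12=14
after ADD r6, r6, #1: r6=1+1=2
CMP r6, #5  (cmp 2,5)
BNE loop: taken
after ADD r1, r1, #4: r1=17+4=21
after XOR r7, r7, r1: r7=14^21=27
after ADD r7, r7, #12: r7=27+12=39
after ADD r6, r6, #1: r6=2+1=3
CMP r6, #5  (cmp 3,5)
BNE loop: taken
after ADD r1, r1, #4: r1=21+4=25
after XOR r7, r7, r1: r7=39^25=62
after ADD r7, r7, #12: r7=62+12=74
after ADD r6, r6, #1: r6=3+1=4
CMP r6, #5  (cmp 4,5)
BNE loop: taken
after ADD r1, r1, #4: r1=25+4=29
after XOR r7, r7, r1: r7=74^29=87
after ADD r7, r7, #12: r7=87+12=99
after ADD r6, r6, #1: r6=4+1=5
CMP r6, #5  (cmp 5,5)
BNE loop: not taken
after AND r7, r1, r1: r7=29&29=29
halt.

29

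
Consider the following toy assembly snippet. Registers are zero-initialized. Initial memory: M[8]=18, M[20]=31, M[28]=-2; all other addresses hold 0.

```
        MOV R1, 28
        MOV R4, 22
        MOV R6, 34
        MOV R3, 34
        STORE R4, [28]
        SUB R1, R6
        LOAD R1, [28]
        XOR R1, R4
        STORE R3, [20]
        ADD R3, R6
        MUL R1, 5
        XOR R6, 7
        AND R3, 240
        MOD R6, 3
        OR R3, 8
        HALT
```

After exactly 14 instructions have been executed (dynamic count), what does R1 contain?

after MOV R1, 28: R1=28
after MOV R4, 22: R4=22
after MOV R6, 34: R6=34
after MOV R3, 34: R3=34
STORE R4, [28] → M[28]=22
after SUB R1, R6: R1=28-34=-6
after LOAD R1, [28]: R1=M[28]=22
after XOR R1, R4: R1=22^22=0
STORE R3, [20] → M[20]=34
after ADD R3, R6: R3=34+34=68
after MUL R1, 5: R1=0*5=0
after XOR R6, 7: R6=34^7=37
after AND R3, 240: R3=68&240=64
after MOD R6, 3: R6=37%3=1
After step 14: R1 = 0.

0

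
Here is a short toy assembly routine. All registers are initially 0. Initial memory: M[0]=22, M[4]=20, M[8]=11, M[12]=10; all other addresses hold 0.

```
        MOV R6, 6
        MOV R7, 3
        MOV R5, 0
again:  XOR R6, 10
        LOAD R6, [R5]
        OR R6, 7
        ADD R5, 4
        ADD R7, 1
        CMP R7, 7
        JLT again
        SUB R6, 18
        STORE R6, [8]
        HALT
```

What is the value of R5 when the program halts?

after MOV R6, 6: R6=6
after MOV R7, 3: R7=3
after MOV R5, 0: R5=0
after XOR R6, 10: R6=6^10=12
after LOAD R6, [R5]: R6=M[0]=22
after OR R6, 7: R6=22|7=23
after ADD R5, 4: R5=0+4=4
after ADD R7, 1: R7=3+1=4
CMP R7, 7  (cmp 4,7)
JLT again: taken
after XOR R6, 10: R6=23^10=29
after LOAD R6, [R5]: R6=M[4]=20
after OR R6, 7: R6=20|7=23
after ADD R5, 4: R5=4+4=8
after ADD R7, 1: R7=4+1=5
CMP R7, 7  (cmp 5,7)
JLT again: taken
after XOR R6, 10: R6=23^10=29
after LOAD R6, [R5]: R6=M[8]=11
after OR R6, 7: R6=11|7=15
after ADD R5, 4: R5=8+4=12
after ADD R7, 1: R7=5+1=6
CMP R7, 7  (cmp 6,7)
JLT again: taken
after XOR R6, 10: R6=15^10=5
after LOAD R6, [R5]: R6=M[12]=10
after OR R6, 7: R6=10|7=15
after ADD R5, 4: R5=12+4=16
after ADD R7, 1: R7=6+1=7
CMP R7, 7  (cmp 7,7)
JLT again: not taken
after SUB R6, 18: R6=15-18=-3
STORE R6, [8] → M[8]=-3
halt.

16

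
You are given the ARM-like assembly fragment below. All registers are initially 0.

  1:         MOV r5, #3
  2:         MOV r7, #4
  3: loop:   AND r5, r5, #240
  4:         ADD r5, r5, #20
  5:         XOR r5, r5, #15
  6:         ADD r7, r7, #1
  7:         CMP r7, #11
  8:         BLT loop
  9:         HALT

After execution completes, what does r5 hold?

123

MOV r5, #3 → r5=3
MOV r7, #4 → r7=4
AND r5, r5, #240 → r5=3&240=0
ADD r5, r5, #20 → r5=0+20=20
XOR r5, r5, #15 → r5=20^15=27
ADD r7, r7, #1 → r7=4+1=5
CMP r7, #11  (cmp 5,11)
BLT loop: taken
AND r5, r5, #240 → r5=27&240=16
ADD r5, r5, #20 → r5=16+20=36
XOR r5, r5, #15 → r5=36^15=43
ADD r7, r7, #1 → r7=5+1=6
CMP r7, #11  (cmp 6,11)
BLT loop: taken
AND r5, r5, #240 → r5=43&240=32
ADD r5, r5, #20 → r5=32+20=52
XOR r5, r5, #15 → r5=52^15=59
ADD r7, r7, #1 → r7=6+1=7
CMP r7, #11  (cmp 7,11)
BLT loop: taken
AND r5, r5, #240 → r5=59&240=48
ADD r5, r5, #20 → r5=48+20=68
XOR r5, r5, #15 → r5=68^15=75
ADD r7, r7, #1 → r7=7+1=8
CMP r7, #11  (cmp 8,11)
BLT loop: taken
AND r5, r5, #240 → r5=75&240=64
ADD r5, r5, #20 → r5=64+20=84
XOR r5, r5, #15 → r5=84^15=91
ADD r7, r7, #1 → r7=8+1=9
CMP r7, #11  (cmp 9,11)
BLT loop: taken
AND r5, r5, #240 → r5=91&240=80
ADD r5, r5, #20 → r5=80+20=100
XOR r5, r5, #15 → r5=100^15=107
ADD r7, r7, #1 → r7=9+1=10
CMP r7, #11  (cmp 10,11)
BLT loop: taken
AND r5, r5, #240 → r5=107&240=96
ADD r5, r5, #20 → r5=96+20=116
XOR r5, r5, #15 → r5=116^15=123
ADD r7, r7, #1 → r7=10+1=11
CMP r7, #11  (cmp 11,11)
BLT loop: not taken
halt.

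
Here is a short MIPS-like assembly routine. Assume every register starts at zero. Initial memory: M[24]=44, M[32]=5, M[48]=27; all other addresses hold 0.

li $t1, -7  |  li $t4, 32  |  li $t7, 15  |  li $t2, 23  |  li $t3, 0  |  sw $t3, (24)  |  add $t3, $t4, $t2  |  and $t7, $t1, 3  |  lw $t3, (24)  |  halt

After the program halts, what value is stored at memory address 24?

li $t1, -7 → $t1=-7
li $t4, 32 → $t4=32
li $t7, 15 → $t7=15
li $t2, 23 → $t2=23
li $t3, 0 → $t3=0
sw $t3, (24) → M[24]=0
add $t3, $t4, $t2 → $t3=32+23=55
and $t7, $t1, 3 → $t7=(-7)&3=1
lw $t3, (24) → $t3=M[24]=0
halt.

0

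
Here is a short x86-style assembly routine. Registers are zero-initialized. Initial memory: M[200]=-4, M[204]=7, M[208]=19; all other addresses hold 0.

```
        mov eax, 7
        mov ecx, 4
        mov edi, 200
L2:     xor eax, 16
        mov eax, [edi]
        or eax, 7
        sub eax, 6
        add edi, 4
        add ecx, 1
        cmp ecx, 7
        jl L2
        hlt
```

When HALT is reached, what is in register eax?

17

after mov eax, 7: eax=7
after mov ecx, 4: ecx=4
after mov edi, 200: edi=200
after xor eax, 16: eax=7^16=23
after mov eax, [edi]: eax=M[200]=-4
after or eax, 7: eax=(-4)|7=-1
after sub eax, 6: eax=(-1)-6=-7
after add edi, 4: edi=200+4=204
after add ecx, 1: ecx=4+1=5
cmp ecx, 7  (cmp 5,7)
jl L2: taken
after xor eax, 16: eax=(-7)^16=-23
after mov eax, [edi]: eax=M[204]=7
after or eax, 7: eax=7|7=7
after sub eax, 6: eax=7-6=1
after add edi, 4: edi=204+4=208
after add ecx, 1: ecx=5+1=6
cmp ecx, 7  (cmp 6,7)
jl L2: taken
after xor eax, 16: eax=1^16=17
after mov eax, [edi]: eax=M[208]=19
after or eax, 7: eax=19|7=23
after sub eax, 6: eax=23-6=17
after add edi, 4: edi=208+4=212
after add ecx, 1: ecx=6+1=7
cmp ecx, 7  (cmp 7,7)
jl L2: not taken
halt.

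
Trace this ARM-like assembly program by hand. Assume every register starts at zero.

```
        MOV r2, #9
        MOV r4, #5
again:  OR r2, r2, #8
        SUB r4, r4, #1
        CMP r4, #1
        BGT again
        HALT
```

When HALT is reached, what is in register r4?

after MOV r2, #9: r2=9
after MOV r4, #5: r4=5
after OR r2, r2, #8: r2=9|8=9
after SUB r4, r4, #1: r4=5-1=4
CMP r4, #1  (cmp 4,1)
BGT again: taken
after OR r2, r2, #8: r2=9|8=9
after SUB r4, r4, #1: r4=4-1=3
CMP r4, #1  (cmp 3,1)
BGT again: taken
after OR r2, r2, #8: r2=9|8=9
after SUB r4, r4, #1: r4=3-1=2
CMP r4, #1  (cmp 2,1)
BGT again: taken
after OR r2, r2, #8: r2=9|8=9
after SUB r4, r4, #1: r4=2-1=1
CMP r4, #1  (cmp 1,1)
BGT again: not taken
halt.

1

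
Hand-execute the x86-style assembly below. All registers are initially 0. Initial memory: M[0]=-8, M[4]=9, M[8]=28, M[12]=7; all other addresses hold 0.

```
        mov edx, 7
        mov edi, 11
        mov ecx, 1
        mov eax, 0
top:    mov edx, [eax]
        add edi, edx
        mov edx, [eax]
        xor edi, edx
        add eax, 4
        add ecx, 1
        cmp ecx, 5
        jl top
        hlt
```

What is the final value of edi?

mov edx, 7 → edx=7
mov edi, 11 → edi=11
mov ecx, 1 → ecx=1
mov eax, 0 → eax=0
mov edx, [eax] → edx=M[0]=-8
add edi, edx → edi=11+(-8)=3
mov edx, [eax] → edx=M[0]=-8
xor edi, edx → edi=3^(-8)=-5
add eax, 4 → eax=0+4=4
add ecx, 1 → ecx=1+1=2
cmp ecx, 5  (cmp 2,5)
jl top: taken
mov edx, [eax] → edx=M[4]=9
add edi, edx → edi=(-5)+9=4
mov edx, [eax] → edx=M[4]=9
xor edi, edx → edi=4^9=13
add eax, 4 → eax=4+4=8
add ecx, 1 → ecx=2+1=3
cmp ecx, 5  (cmp 3,5)
jl top: taken
mov edx, [eax] → edx=M[8]=28
add edi, edx → edi=13+28=41
mov edx, [eax] → edx=M[8]=28
xor edi, edx → edi=41^28=53
add eax, 4 → eax=8+4=12
add ecx, 1 → ecx=3+1=4
cmp ecx, 5  (cmp 4,5)
jl top: taken
mov edx, [eax] → edx=M[12]=7
add edi, edx → edi=53+7=60
mov edx, [eax] → edx=M[12]=7
xor edi, edx → edi=60^7=59
add eax, 4 → eax=12+4=16
add ecx, 1 → ecx=4+1=5
cmp ecx, 5  (cmp 5,5)
jl top: not taken
halt.

59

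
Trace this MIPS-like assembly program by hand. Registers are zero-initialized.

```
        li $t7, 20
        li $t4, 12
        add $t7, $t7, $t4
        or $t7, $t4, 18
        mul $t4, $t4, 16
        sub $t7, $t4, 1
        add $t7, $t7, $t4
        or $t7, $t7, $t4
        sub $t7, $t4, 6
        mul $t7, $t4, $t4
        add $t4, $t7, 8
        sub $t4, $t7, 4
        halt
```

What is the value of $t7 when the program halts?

after li $t7, 20: $t7=20
after li $t4, 12: $t4=12
after add $t7, $t7, $t4: $t7=20+12=32
after or $t7, $t4, 18: $t7=12|18=30
after mul $t4, $t4, 16: $t4=12*16=192
after sub $t7, $t4, 1: $t7=192-1=191
after add $t7, $t7, $t4: $t7=191+192=383
after or $t7, $t7, $t4: $t7=383|192=511
after sub $t7, $t4, 6: $t7=192-6=186
after mul $t7, $t4, $t4: $t7=192*192=36864
after add $t4, $t7, 8: $t4=36864+8=36872
after sub $t4, $t7, 4: $t4=36864-4=36860
halt.

36864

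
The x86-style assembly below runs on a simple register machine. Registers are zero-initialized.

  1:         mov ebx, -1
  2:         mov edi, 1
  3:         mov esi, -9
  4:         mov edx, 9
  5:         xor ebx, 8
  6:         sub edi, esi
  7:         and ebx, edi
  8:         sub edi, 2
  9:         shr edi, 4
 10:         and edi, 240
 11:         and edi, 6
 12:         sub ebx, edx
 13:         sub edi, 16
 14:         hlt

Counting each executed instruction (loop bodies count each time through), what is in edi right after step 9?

ebx=-1
edi=1
esi=-9
edx=9
ebx=(-1)^8=-9
edi=1-(-9)=10
ebx=(-9)&10=2
edi=10-2=8
edi=8>>4=0
After step 9: edi = 0.

0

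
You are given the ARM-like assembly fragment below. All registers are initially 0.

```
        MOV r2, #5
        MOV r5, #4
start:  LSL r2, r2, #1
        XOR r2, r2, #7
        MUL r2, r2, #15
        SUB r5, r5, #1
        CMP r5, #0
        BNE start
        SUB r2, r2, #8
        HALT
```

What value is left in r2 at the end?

MOV r2, #5 → r2=5
MOV r5, #4 → r5=4
LSL r2, r2, #1 → r2=5<<1=10
XOR r2, r2, #7 → r2=10^7=13
MUL r2, r2, #15 → r2=13*15=195
SUB r5, r5, #1 → r5=4-1=3
CMP r5, #0  (cmp 3,0)
BNE start: taken
LSL r2, r2, #1 → r2=195<<1=390
XOR r2, r2, #7 → r2=390^7=385
MUL r2, r2, #15 → r2=385*15=5775
SUB r5, r5, #1 → r5=3-1=2
CMP r5, #0  (cmp 2,0)
BNE start: taken
LSL r2, r2, #1 → r2=5775<<1=11550
XOR r2, r2, #7 → r2=11550^7=11545
MUL r2, r2, #15 → r2=11545*15=173175
SUB r5, r5, #1 → r5=2-1=1
CMP r5, #0  (cmp 1,0)
BNE start: taken
LSL r2, r2, #1 → r2=173175<<1=346350
XOR r2, r2, #7 → r2=346350^7=346345
MUL r2, r2, #15 → r2=346345*15=5195175
SUB r5, r5, #1 → r5=1-1=0
CMP r5, #0  (cmp 0,0)
BNE start: not taken
SUB r2, r2, #8 → r2=5195175-8=5195167
halt.

5195167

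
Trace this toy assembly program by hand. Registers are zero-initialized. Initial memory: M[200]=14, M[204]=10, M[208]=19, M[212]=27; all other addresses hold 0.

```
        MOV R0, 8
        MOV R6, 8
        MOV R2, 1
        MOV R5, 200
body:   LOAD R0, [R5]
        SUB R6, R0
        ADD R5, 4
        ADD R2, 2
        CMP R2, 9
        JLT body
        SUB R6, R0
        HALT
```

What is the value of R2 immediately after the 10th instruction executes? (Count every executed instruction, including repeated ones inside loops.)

3

after MOV R0, 8: R0=8
after MOV R6, 8: R6=8
after MOV R2, 1: R2=1
after MOV R5, 200: R5=200
after LOAD R0, [R5]: R0=M[200]=14
after SUB R6, R0: R6=8-14=-6
after ADD R5, 4: R5=200+4=204
after ADD R2, 2: R2=1+2=3
CMP R2, 9  (cmp 3,9)
JLT body: taken
After step 10: R2 = 3.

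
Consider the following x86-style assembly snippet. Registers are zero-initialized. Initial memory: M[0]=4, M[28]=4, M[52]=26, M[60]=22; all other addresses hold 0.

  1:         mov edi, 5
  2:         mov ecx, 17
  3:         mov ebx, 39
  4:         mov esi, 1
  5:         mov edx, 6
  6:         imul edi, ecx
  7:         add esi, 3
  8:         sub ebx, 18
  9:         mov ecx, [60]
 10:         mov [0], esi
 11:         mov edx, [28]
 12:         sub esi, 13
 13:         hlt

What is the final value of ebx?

after mov edi, 5: edi=5
after mov ecx, 17: ecx=17
after mov ebx, 39: ebx=39
after mov esi, 1: esi=1
after mov edx, 6: edx=6
after imul edi, ecx: edi=5*17=85
after add esi, 3: esi=1+3=4
after sub ebx, 18: ebx=39-18=21
after mov ecx, [60]: ecx=M[60]=22
mov [0], esi → M[0]=4
after mov edx, [28]: edx=M[28]=4
after sub esi, 13: esi=4-13=-9
halt.

21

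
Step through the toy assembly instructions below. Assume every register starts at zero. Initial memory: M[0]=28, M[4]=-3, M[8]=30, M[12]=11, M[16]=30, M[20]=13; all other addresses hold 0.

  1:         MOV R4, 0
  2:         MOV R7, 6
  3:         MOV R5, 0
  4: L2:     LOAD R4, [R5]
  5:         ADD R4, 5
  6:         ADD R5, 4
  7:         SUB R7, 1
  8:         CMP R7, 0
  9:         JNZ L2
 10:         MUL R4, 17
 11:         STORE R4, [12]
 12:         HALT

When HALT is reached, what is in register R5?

MOV R4, 0 → R4=0
MOV R7, 6 → R7=6
MOV R5, 0 → R5=0
LOAD R4, [R5] → R4=M[0]=28
ADD R4, 5 → R4=28+5=33
ADD R5, 4 → R5=0+4=4
SUB R7, 1 → R7=6-1=5
CMP R7, 0  (cmp 5,0)
JNZ L2: taken
LOAD R4, [R5] → R4=M[4]=-3
ADD R4, 5 → R4=(-3)+5=2
ADD R5, 4 → R5=4+4=8
SUB R7, 1 → R7=5-1=4
CMP R7, 0  (cmp 4,0)
JNZ L2: taken
LOAD R4, [R5] → R4=M[8]=30
ADD R4, 5 → R4=30+5=35
ADD R5, 4 → R5=8+4=12
SUB R7, 1 → R7=4-1=3
CMP R7, 0  (cmp 3,0)
JNZ L2: taken
LOAD R4, [R5] → R4=M[12]=11
ADD R4, 5 → R4=11+5=16
ADD R5, 4 → R5=12+4=16
SUB R7, 1 → R7=3-1=2
CMP R7, 0  (cmp 2,0)
JNZ L2: taken
LOAD R4, [R5] → R4=M[16]=30
ADD R4, 5 → R4=30+5=35
ADD R5, 4 → R5=16+4=20
SUB R7, 1 → R7=2-1=1
CMP R7, 0  (cmp 1,0)
JNZ L2: taken
LOAD R4, [R5] → R4=M[20]=13
ADD R4, 5 → R4=13+5=18
ADD R5, 4 → R5=20+4=24
SUB R7, 1 → R7=1-1=0
CMP R7, 0  (cmp 0,0)
JNZ L2: not taken
MUL R4, 17 → R4=18*17=306
STORE R4, [12] → M[12]=306
halt.

24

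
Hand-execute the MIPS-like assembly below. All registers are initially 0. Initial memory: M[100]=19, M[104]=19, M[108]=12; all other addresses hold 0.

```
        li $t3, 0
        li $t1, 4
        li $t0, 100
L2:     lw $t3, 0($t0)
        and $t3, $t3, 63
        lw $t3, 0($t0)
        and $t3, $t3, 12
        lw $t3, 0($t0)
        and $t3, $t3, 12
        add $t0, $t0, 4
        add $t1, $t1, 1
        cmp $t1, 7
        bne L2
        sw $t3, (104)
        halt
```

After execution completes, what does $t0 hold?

after li $t3, 0: $t3=0
after li $t1, 4: $t1=4
after li $t0, 100: $t0=100
after lw $t3, 0($t0): $t3=M[100]=19
after and $t3, $t3, 63: $t3=19&63=19
after lw $t3, 0($t0): $t3=M[100]=19
after and $t3, $t3, 12: $t3=19&12=0
after lw $t3, 0($t0): $t3=M[100]=19
after and $t3, $t3, 12: $t3=19&12=0
after add $t0, $t0, 4: $t0=100+4=104
after add $t1, $t1, 1: $t1=4+1=5
cmp $t1, 7  (cmp 5,7)
bne L2: taken
after lw $t3, 0($t0): $t3=M[104]=19
after and $t3, $t3, 63: $t3=19&63=19
after lw $t3, 0($t0): $t3=M[104]=19
after and $t3, $t3, 12: $t3=19&12=0
after lw $t3, 0($t0): $t3=M[104]=19
after and $t3, $t3, 12: $t3=19&12=0
after add $t0, $t0, 4: $t0=104+4=108
after add $t1, $t1, 1: $t1=5+1=6
cmp $t1, 7  (cmp 6,7)
bne L2: taken
after lw $t3, 0($t0): $t3=M[108]=12
after and $t3, $t3, 63: $t3=12&63=12
after lw $t3, 0($t0): $t3=M[108]=12
after and $t3, $t3, 12: $t3=12&12=12
after lw $t3, 0($t0): $t3=M[108]=12
after and $t3, $t3, 12: $t3=12&12=12
after add $t0, $t0, 4: $t0=108+4=112
after add $t1, $t1, 1: $t1=6+1=7
cmp $t1, 7  (cmp 7,7)
bne L2: not taken
sw $t3, (104) → M[104]=12
halt.

112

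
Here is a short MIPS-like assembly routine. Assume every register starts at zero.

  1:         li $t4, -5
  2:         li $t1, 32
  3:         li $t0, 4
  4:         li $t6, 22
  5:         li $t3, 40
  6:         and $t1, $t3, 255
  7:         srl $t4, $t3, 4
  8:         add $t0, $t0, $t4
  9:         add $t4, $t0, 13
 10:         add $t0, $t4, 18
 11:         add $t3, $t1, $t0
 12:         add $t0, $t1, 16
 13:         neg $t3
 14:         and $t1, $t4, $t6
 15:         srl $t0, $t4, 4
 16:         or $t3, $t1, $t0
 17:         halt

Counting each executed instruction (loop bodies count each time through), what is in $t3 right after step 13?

after li $t4, -5: $t4=-5
after li $t1, 32: $t1=32
after li $t0, 4: $t0=4
after li $t6, 22: $t6=22
after li $t3, 40: $t3=40
after and $t1, $t3, 255: $t1=40&255=40
after srl $t4, $t3, 4: $t4=40>>4=2
after add $t0, $t0, $t4: $t0=4+2=6
after add $t4, $t0, 13: $t4=6+13=19
after add $t0, $t4, 18: $t0=19+18=37
after add $t3, $t1, $t0: $t3=40+37=77
after add $t0, $t1, 16: $t0=40+16=56
after neg $t3: $t3=-(77)=-77
After step 13: $t3 = -77.

-77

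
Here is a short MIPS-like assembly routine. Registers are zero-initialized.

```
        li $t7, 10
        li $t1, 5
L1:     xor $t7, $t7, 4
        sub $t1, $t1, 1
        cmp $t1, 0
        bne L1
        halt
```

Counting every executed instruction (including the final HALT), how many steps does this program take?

23

$t7=10
$t1=5
$t7=10^4=14
$t1=5-1=4
cmp $t1, 0  (cmp 4,0)
bne L1: taken
$t7=14^4=10
$t1=4-1=3
cmp $t1, 0  (cmp 3,0)
bne L1: taken
$t7=10^4=14
$t1=3-1=2
cmp $t1, 0  (cmp 2,0)
bne L1: taken
$t7=14^4=10
$t1=2-1=1
cmp $t1, 0  (cmp 1,0)
bne L1: taken
$t7=10^4=14
$t1=1-1=0
cmp $t1, 0  (cmp 0,0)
bne L1: not taken
halt.
Total executed instructions: 23.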